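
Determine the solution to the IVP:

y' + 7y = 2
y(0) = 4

General solution: y = 2/7 + Ce^(-7x)
Applying y(0) = 4: C = 4 - 2/7 = 26/7
Particular solution: y = 2/7 + (26/7)e^(-7x)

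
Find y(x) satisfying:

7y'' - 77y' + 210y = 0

Characteristic equation: 7r² - 77r + 210 = 0
Divide by 7: r² - 11r + 30 = 0
Roots: r = 5, 6 (distinct real)
General solution: y = C₁e^(5x) + C₂e^(6x)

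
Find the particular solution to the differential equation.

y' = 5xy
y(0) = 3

General solution: y = Ce^(5x²/2)
Applying IC y(0) = 3:
Particular solution: y = 3e^(5x²/2)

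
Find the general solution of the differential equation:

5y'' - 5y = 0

Characteristic equation: 5r² - 5 = 0
Divide by 5: r² - 1 = 0
Roots: r = 1, -1 (distinct real)
General solution: y = C₁e^x + C₂e^(-x)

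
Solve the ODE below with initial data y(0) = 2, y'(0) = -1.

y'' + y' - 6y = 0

General solution: y = C₁e^(2x) + C₂e^(-3x)
Applying ICs: C₁ = 1, C₂ = 1
Particular solution: y = e^(2x) + e^(-3x)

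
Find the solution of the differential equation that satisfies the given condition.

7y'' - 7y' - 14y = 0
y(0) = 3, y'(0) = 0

General solution: y = C₁e^(2x) + C₂e^(-x)
Applying ICs: C₁ = 1, C₂ = 2
Particular solution: y = e^(2x) + 2e^(-x)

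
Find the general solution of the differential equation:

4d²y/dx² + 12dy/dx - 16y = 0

Characteristic equation: 4r² + 12r - 16 = 0
Divide by 4: r² + 3r - 4 = 0
Roots: r = 1, -4 (distinct real)
General solution: y = C₁e^x + C₂e^(-4x)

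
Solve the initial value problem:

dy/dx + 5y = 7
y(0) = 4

General solution: y = 7/5 + Ce^(-5x)
Applying y(0) = 4: C = 4 - 7/5 = 13/5
Particular solution: y = 7/5 + (13/5)e^(-5x)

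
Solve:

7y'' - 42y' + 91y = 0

Characteristic equation: 7r² - 42r + 91 = 0
Divide by 7: r² - 6r + 13 = 0
Roots: r = 3 ± 2i (complex conjugates)
General solution: y = e^(3x)(C₁cos(2x) + C₂sin(2x))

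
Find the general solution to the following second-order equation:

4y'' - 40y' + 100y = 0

Characteristic equation: 4r² - 40r + 100 = 0
Divide by 4: r² - 10r + 25 = 0
Factored: (r - 5)² = 0
Repeated root: r = 5
General solution: y = (C₁ + C₂x)e^(5x)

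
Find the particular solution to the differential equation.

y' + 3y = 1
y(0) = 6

General solution: y = 1/3 + Ce^(-3x)
Applying y(0) = 6: C = 6 - 1/3 = 17/3
Particular solution: y = 1/3 + (17/3)e^(-3x)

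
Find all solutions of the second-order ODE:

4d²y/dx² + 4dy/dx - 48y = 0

Characteristic equation: 4r² + 4r - 48 = 0
Divide by 4: r² + r - 12 = 0
Roots: r = 3, -4 (distinct real)
General solution: y = C₁e^(3x) + C₂e^(-4x)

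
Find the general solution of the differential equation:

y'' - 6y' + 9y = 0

Characteristic equation: r² - 6r + 9 = 0
Factored: (r - 3)² = 0
Repeated root: r = 3
General solution: y = (C₁ + C₂x)e^(3x)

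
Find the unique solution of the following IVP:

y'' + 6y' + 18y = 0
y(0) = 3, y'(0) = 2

General solution: y = e^(-3x)(C₁cos(3x) + C₂sin(3x))
Complex roots r = -3 ± 3i
Applying ICs: C₁ = 3, C₂ = 11/3
Particular solution: y = e^(-3x)(3cos(3x) + (11/3)sin(3x))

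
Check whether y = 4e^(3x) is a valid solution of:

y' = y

Verification:
y = 4e^(3x)
y' = 12e^(3x)
But y = 4e^(3x)
y' ≠ y — the derivative does not match

No, it is not a solution.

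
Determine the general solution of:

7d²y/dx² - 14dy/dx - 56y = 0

Characteristic equation: 7r² - 14r - 56 = 0
Divide by 7: r² - 2r - 8 = 0
Roots: r = 4, -2 (distinct real)
General solution: y = C₁e^(4x) + C₂e^(-2x)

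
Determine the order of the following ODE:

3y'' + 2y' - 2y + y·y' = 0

The order is 2 (highest derivative is of order 2).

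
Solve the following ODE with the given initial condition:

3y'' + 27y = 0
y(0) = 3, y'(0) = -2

General solution: y = C₁cos(3x) + C₂sin(3x)
Complex roots r = ±3i
Applying ICs: C₁ = 3, C₂ = -2/3
Particular solution: y = 3cos(3x) - (2/3)sin(3x)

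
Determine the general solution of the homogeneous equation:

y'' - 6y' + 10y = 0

Characteristic equation: r² - 6r + 10 = 0
Roots: r = 3 ± i (complex conjugates)
General solution: y = e^(3x)(C₁cos(x) + C₂sin(x))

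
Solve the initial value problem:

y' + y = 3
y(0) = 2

General solution: y = 3 + Ce^(-x)
Applying y(0) = 2: C = 2 - 3 = -1
Particular solution: y = 3 - e^(-x)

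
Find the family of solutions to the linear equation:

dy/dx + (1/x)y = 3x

Using integrating factor method:

General solution: y = x^2 + C/x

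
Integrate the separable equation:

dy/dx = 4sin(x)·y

Separating variables and integrating:
ln|y| = -4cos(x) + C

General solution: y = Ce^(-4cos(x))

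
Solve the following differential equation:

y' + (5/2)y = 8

Using integrating factor method:

General solution: y = 16/5 + Ce^(-5x/2)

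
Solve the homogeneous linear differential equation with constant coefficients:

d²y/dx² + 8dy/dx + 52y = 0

Characteristic equation: r² + 8r + 52 = 0
Roots: r = -4 ± 6i (complex conjugates)
General solution: y = e^(-4x)(C₁cos(6x) + C₂sin(6x))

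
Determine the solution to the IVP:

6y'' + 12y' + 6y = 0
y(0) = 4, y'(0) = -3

General solution: y = (C₁ + C₂x)e^(-x)
Repeated root r = -1
Applying ICs: C₁ = 4, C₂ = 1
Particular solution: y = (4 + x)e^(-x)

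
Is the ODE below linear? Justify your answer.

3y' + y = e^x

Yes. Linear (y and its derivatives appear to the first power only, no products of y terms)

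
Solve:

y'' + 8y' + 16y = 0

Characteristic equation: r² + 8r + 16 = 0
Factored: (r + 4)² = 0
Repeated root: r = -4
General solution: y = (C₁ + C₂x)e^(-4x)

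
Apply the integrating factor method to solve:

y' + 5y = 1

Using integrating factor method:

General solution: y = 1/5 + Ce^(-5x)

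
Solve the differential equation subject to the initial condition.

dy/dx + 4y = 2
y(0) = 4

General solution: y = 1/2 + Ce^(-4x)
Applying y(0) = 4: C = 4 - 1/2 = 7/2
Particular solution: y = 1/2 + (7/2)e^(-4x)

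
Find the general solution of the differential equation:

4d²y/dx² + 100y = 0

Characteristic equation: 4r² + 100 = 0
Divide by 4: r² + 25 = 0
Roots: r = ±5i (complex conjugates)
General solution: y = C₁cos(5x) + C₂sin(5x)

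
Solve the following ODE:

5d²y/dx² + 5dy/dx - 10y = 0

Characteristic equation: 5r² + 5r - 10 = 0
Divide by 5: r² + r - 2 = 0
Roots: r = 1, -2 (distinct real)
General solution: y = C₁e^x + C₂e^(-2x)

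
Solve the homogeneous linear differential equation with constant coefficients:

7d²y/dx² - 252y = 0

Characteristic equation: 7r² - 252 = 0
Divide by 7: r² - 36 = 0
Roots: r = 6, -6 (distinct real)
General solution: y = C₁e^(6x) + C₂e^(-6x)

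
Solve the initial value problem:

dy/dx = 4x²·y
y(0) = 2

General solution: y = Ce^(4x³/3)
Applying IC y(0) = 2:
Particular solution: y = 2e^(4x³/3)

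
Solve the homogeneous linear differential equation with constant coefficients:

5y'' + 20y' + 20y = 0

Characteristic equation: 5r² + 20r + 20 = 0
Divide by 5: r² + 4r + 4 = 0
Factored: (r + 2)² = 0
Repeated root: r = -2
General solution: y = (C₁ + C₂x)e^(-2x)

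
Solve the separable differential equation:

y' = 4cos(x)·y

Separating variables and integrating:
ln|y| = 4sin(x) + C

General solution: y = Ce^(4sin(x))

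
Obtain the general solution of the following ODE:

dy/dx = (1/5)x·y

Separating variables and integrating:
ln|y| = x^2/10 + C

General solution: y = Ce^(x^2/10)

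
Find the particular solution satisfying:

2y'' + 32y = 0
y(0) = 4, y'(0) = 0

General solution: y = C₁cos(4x) + C₂sin(4x)
Complex roots r = ±4i
Applying ICs: C₁ = 4, C₂ = 0
Particular solution: y = 4cos(4x)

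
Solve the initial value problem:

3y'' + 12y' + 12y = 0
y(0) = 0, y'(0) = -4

General solution: y = (C₁ + C₂x)e^(-2x)
Repeated root r = -2
Applying ICs: C₁ = 0, C₂ = -4
Particular solution: y = -4xe^(-2x)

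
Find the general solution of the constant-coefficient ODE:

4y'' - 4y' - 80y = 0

Characteristic equation: 4r² - 4r - 80 = 0
Divide by 4: r² - r - 20 = 0
Roots: r = 5, -4 (distinct real)
General solution: y = C₁e^(5x) + C₂e^(-4x)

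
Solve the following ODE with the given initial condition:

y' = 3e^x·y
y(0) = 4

General solution: y = Ce^(3e^x)
Applying IC y(0) = 4:
Particular solution: y = 4e^(3(e^x - 1))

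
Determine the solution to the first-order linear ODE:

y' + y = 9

Using integrating factor method:

General solution: y = 9 + Ce^(-x)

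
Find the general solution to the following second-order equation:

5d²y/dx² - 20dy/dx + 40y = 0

Characteristic equation: 5r² - 20r + 40 = 0
Divide by 5: r² - 4r + 8 = 0
Roots: r = 2 ± 2i (complex conjugates)
General solution: y = e^(2x)(C₁cos(2x) + C₂sin(2x))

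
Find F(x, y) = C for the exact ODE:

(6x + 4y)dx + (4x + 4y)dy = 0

Verify exactness: ∂M/∂y = ∂N/∂x ✓
Find F(x,y) such that ∂F/∂x = M, ∂F/∂y = N
Solution: 3x² + 4xy + 2y² = C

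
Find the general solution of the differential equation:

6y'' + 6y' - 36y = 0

Characteristic equation: 6r² + 6r - 36 = 0
Divide by 6: r² + r - 6 = 0
Roots: r = 2, -3 (distinct real)
General solution: y = C₁e^(2x) + C₂e^(-3x)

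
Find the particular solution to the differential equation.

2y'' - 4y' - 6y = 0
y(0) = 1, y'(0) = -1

General solution: y = C₁e^(3x) + C₂e^(-x)
Applying ICs: C₁ = 0, C₂ = 1
Particular solution: y = e^(-x)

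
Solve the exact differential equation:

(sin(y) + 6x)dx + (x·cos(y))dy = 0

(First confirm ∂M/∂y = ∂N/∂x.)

Verify exactness: ∂M/∂y = ∂N/∂x ✓
Find F(x,y) such that ∂F/∂x = M, ∂F/∂y = N
Solution: x·sin(y) + 3x² = C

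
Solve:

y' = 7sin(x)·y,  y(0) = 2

General solution: y = Ce^(-7cos(x))
Applying IC y(0) = 2:
Particular solution: y = 2e^(7(1-cos(x)))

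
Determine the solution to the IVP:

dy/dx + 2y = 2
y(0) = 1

General solution: y = 1 + Ce^(-2x)
Applying y(0) = 1: C = 1 - 1 = 0
Particular solution: y = 1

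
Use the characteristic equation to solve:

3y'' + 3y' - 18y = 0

Characteristic equation: 3r² + 3r - 18 = 0
Divide by 3: r² + r - 6 = 0
Roots: r = 2, -3 (distinct real)
General solution: y = C₁e^(2x) + C₂e^(-3x)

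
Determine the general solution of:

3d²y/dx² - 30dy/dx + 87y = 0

Characteristic equation: 3r² - 30r + 87 = 0
Divide by 3: r² - 10r + 29 = 0
Roots: r = 5 ± 2i (complex conjugates)
General solution: y = e^(5x)(C₁cos(2x) + C₂sin(2x))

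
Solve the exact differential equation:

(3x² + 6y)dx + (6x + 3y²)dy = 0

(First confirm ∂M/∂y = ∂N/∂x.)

Verify exactness: ∂M/∂y = ∂N/∂x ✓
Find F(x,y) such that ∂F/∂x = M, ∂F/∂y = N
Solution: x³ + 6xy + y³ = C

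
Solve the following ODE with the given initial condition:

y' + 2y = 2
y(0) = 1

General solution: y = 1 + Ce^(-2x)
Applying y(0) = 1: C = 1 - 1 = 0
Particular solution: y = 1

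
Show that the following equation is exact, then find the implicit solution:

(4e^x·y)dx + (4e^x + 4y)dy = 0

Verify exactness: ∂M/∂y = ∂N/∂x ✓
Find F(x,y) such that ∂F/∂x = M, ∂F/∂y = N
Solution: 4e^x·y + 2y² = C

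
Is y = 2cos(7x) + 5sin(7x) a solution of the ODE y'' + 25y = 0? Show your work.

Verification:
y'' = -98cos(7x) - 245sin(7x)
y'' + 25y ≠ 0 (frequency mismatch: got 49 instead of 25)

No, it is not a solution.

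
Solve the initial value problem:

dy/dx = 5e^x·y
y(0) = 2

General solution: y = Ce^(5e^x)
Applying IC y(0) = 2:
Particular solution: y = 2e^(5(e^x - 1))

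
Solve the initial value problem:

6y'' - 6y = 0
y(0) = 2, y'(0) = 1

General solution: y = C₁e^x + C₂e^(-x)
Applying ICs: C₁ = 3/2, C₂ = 1/2
Particular solution: y = (3/2)e^x + (1/2)e^(-x)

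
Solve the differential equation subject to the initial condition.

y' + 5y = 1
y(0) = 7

General solution: y = 1/5 + Ce^(-5x)
Applying y(0) = 7: C = 7 - 1/5 = 34/5
Particular solution: y = 1/5 + (34/5)e^(-5x)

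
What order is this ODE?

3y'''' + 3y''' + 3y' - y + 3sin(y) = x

The order is 4 (highest derivative is of order 4).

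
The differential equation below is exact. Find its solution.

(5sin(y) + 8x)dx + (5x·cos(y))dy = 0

Verify exactness: ∂M/∂y = ∂N/∂x ✓
Find F(x,y) such that ∂F/∂x = M, ∂F/∂y = N
Solution: 5x·sin(y) + 4x² = C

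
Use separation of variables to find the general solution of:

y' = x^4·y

Separating variables and integrating:
ln|y| = x^5/5 + C

General solution: y = Ce^(x^5/5)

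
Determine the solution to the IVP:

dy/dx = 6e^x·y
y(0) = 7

General solution: y = Ce^(6e^x)
Applying IC y(0) = 7:
Particular solution: y = 7e^(6(e^x - 1))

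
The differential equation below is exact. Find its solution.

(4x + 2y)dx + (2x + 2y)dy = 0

Verify exactness: ∂M/∂y = ∂N/∂x ✓
Find F(x,y) such that ∂F/∂x = M, ∂F/∂y = N
Solution: 2x² + 2xy + y² = C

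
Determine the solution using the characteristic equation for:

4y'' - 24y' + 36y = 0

Characteristic equation: 4r² - 24r + 36 = 0
Divide by 4: r² - 6r + 9 = 0
Factored: (r - 3)² = 0
Repeated root: r = 3
General solution: y = (C₁ + C₂x)e^(3x)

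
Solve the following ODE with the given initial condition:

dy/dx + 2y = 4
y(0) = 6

General solution: y = 2 + Ce^(-2x)
Applying y(0) = 6: C = 6 - 2 = 4
Particular solution: y = 2 + 4e^(-2x)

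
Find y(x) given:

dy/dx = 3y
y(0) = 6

General solution: y = Ce^(3x)
Applying IC y(0) = 6:
Particular solution: y = 6e^(3x)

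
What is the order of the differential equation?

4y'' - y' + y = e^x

The order is 2 (highest derivative is of order 2).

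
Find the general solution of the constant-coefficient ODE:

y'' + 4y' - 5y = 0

Characteristic equation: r² + 4r - 5 = 0
Roots: r = 1, -5 (distinct real)
General solution: y = C₁e^x + C₂e^(-5x)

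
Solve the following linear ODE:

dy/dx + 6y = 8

Using integrating factor method:

General solution: y = 4/3 + Ce^(-6x)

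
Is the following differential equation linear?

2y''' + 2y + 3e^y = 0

No. Nonlinear (e^y is nonlinear in y)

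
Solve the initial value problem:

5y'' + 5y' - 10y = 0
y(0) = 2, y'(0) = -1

General solution: y = C₁e^x + C₂e^(-2x)
Applying ICs: C₁ = 1, C₂ = 1
Particular solution: y = e^x + e^(-2x)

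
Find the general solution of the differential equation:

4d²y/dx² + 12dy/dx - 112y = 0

Characteristic equation: 4r² + 12r - 112 = 0
Divide by 4: r² + 3r - 28 = 0
Roots: r = 4, -7 (distinct real)
General solution: y = C₁e^(4x) + C₂e^(-7x)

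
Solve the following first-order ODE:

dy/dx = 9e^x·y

Separating variables and integrating:
ln|y| = 9e^x + C

General solution: y = Ce^(9e^x)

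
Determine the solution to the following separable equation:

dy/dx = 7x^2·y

Separating variables and integrating:
ln|y| = 7x^3/3 + C

General solution: y = Ce^(7x^3/3)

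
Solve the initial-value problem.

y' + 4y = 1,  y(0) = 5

General solution: y = 1/4 + Ce^(-4x)
Applying y(0) = 5: C = 5 - 1/4 = 19/4
Particular solution: y = 1/4 + (19/4)e^(-4x)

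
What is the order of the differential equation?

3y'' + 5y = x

The order is 2 (highest derivative is of order 2).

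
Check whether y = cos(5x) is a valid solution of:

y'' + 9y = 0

Verification:
y'' = -25cos(5x)
y'' + 9y ≠ 0 (frequency mismatch: got 25 instead of 9)

No, it is not a solution.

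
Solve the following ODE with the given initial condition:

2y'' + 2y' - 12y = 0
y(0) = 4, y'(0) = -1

General solution: y = C₁e^(2x) + C₂e^(-3x)
Applying ICs: C₁ = 11/5, C₂ = 9/5
Particular solution: y = (11/5)e^(2x) + (9/5)e^(-3x)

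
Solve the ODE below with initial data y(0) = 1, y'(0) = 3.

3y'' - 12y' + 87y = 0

General solution: y = e^(2x)(C₁cos(5x) + C₂sin(5x))
Complex roots r = 2 ± 5i
Applying ICs: C₁ = 1, C₂ = 1/5
Particular solution: y = e^(2x)(cos(5x) + (1/5)sin(5x))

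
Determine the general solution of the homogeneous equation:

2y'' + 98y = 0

Characteristic equation: 2r² + 98 = 0
Divide by 2: r² + 49 = 0
Roots: r = ±7i (complex conjugates)
General solution: y = C₁cos(7x) + C₂sin(7x)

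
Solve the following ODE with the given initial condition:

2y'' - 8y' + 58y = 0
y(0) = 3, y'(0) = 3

General solution: y = e^(2x)(C₁cos(5x) + C₂sin(5x))
Complex roots r = 2 ± 5i
Applying ICs: C₁ = 3, C₂ = -3/5
Particular solution: y = e^(2x)(3cos(5x) - (3/5)sin(5x))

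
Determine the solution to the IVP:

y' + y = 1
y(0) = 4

General solution: y = 1 + Ce^(-x)
Applying y(0) = 4: C = 4 - 1 = 3
Particular solution: y = 1 + 3e^(-x)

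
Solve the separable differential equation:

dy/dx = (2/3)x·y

Separating variables and integrating:
ln|y| = x^2/3 + C

General solution: y = Ce^(x^2/3)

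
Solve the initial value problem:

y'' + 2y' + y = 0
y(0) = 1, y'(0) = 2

General solution: y = (C₁ + C₂x)e^(-x)
Repeated root r = -1
Applying ICs: C₁ = 1, C₂ = 3
Particular solution: y = (1 + 3x)e^(-x)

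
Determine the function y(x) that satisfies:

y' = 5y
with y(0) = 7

General solution: y = Ce^(5x)
Applying IC y(0) = 7:
Particular solution: y = 7e^(5x)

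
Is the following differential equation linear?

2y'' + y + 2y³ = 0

No. Nonlinear (y³ term)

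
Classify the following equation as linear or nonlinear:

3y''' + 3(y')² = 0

Nonlinear ((y')² term)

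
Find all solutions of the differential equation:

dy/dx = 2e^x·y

Separating variables and integrating:
ln|y| = 2e^x + C

General solution: y = Ce^(2e^x)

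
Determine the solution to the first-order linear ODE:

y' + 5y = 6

Using integrating factor method:

General solution: y = 6/5 + Ce^(-5x)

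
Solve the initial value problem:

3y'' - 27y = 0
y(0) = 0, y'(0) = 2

General solution: y = C₁e^(3x) + C₂e^(-3x)
Applying ICs: C₁ = 1/3, C₂ = -1/3
Particular solution: y = (1/3)e^(3x) - (1/3)e^(-3x)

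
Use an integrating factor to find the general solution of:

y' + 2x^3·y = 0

Using integrating factor method:

General solution: y = Ce^(-x^4/2)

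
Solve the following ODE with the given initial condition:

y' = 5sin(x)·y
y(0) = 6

General solution: y = Ce^(-5cos(x))
Applying IC y(0) = 6:
Particular solution: y = 6e^(5(1-cos(x)))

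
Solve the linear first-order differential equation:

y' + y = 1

Using integrating factor method:

General solution: y = 1 + Ce^(-x)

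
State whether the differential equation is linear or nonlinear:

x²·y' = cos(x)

Linear (y and its derivatives appear to the first power only, no products of y terms)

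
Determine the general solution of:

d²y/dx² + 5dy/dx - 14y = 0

Characteristic equation: r² + 5r - 14 = 0
Roots: r = 2, -7 (distinct real)
General solution: y = C₁e^(2x) + C₂e^(-7x)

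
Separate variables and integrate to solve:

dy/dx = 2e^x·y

Separating variables and integrating:
ln|y| = 2e^x + C

General solution: y = Ce^(2e^x)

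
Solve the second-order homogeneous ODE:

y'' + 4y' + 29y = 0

Characteristic equation: r² + 4r + 29 = 0
Roots: r = -2 ± 5i (complex conjugates)
General solution: y = e^(-2x)(C₁cos(5x) + C₂sin(5x))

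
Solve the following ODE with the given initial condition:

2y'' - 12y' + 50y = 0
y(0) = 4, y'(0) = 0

General solution: y = e^(3x)(C₁cos(4x) + C₂sin(4x))
Complex roots r = 3 ± 4i
Applying ICs: C₁ = 4, C₂ = -3
Particular solution: y = e^(3x)(4cos(4x) - 3sin(4x))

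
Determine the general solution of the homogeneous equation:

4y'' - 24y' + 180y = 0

Characteristic equation: 4r² - 24r + 180 = 0
Divide by 4: r² - 6r + 45 = 0
Roots: r = 3 ± 6i (complex conjugates)
General solution: y = e^(3x)(C₁cos(6x) + C₂sin(6x))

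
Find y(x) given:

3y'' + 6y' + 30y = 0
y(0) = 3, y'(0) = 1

General solution: y = e^(-x)(C₁cos(3x) + C₂sin(3x))
Complex roots r = -1 ± 3i
Applying ICs: C₁ = 3, C₂ = 4/3
Particular solution: y = e^(-x)(3cos(3x) + (4/3)sin(3x))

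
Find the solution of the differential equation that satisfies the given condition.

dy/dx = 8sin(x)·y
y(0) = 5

General solution: y = Ce^(-8cos(x))
Applying IC y(0) = 5:
Particular solution: y = 5e^(8(1-cos(x)))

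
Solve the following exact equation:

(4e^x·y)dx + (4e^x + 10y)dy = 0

Verify exactness: ∂M/∂y = ∂N/∂x ✓
Find F(x,y) such that ∂F/∂x = M, ∂F/∂y = N
Solution: 4e^x·y + 5y² = C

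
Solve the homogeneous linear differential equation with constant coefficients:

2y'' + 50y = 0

Characteristic equation: 2r² + 50 = 0
Divide by 2: r² + 25 = 0
Roots: r = ±5i (complex conjugates)
General solution: y = C₁cos(5x) + C₂sin(5x)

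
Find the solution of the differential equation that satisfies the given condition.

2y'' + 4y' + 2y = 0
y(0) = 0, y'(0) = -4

General solution: y = (C₁ + C₂x)e^(-x)
Repeated root r = -1
Applying ICs: C₁ = 0, C₂ = -4
Particular solution: y = -4xe^(-x)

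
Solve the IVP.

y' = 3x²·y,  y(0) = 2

General solution: y = Ce^(x³)
Applying IC y(0) = 2:
Particular solution: y = 2e^(x³)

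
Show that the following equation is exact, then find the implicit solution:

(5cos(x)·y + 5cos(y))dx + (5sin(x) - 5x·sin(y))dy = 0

Verify exactness: ∂M/∂y = ∂N/∂x ✓
Find F(x,y) such that ∂F/∂x = M, ∂F/∂y = N
Solution: 5sin(x)·y + 5x·cos(y) = C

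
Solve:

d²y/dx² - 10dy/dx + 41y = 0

Characteristic equation: r² - 10r + 41 = 0
Roots: r = 5 ± 4i (complex conjugates)
General solution: y = e^(5x)(C₁cos(4x) + C₂sin(4x))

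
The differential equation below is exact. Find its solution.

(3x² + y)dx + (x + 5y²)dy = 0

Verify exactness: ∂M/∂y = ∂N/∂x ✓
Find F(x,y) such that ∂F/∂x = M, ∂F/∂y = N
Solution: x³ + xy + 5y³/3 = C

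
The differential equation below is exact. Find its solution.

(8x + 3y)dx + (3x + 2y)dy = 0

Verify exactness: ∂M/∂y = ∂N/∂x ✓
Find F(x,y) such that ∂F/∂x = M, ∂F/∂y = N
Solution: 4x² + 3xy + y² = C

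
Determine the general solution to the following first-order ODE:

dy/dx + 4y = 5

Using integrating factor method:

General solution: y = 5/4 + Ce^(-4x)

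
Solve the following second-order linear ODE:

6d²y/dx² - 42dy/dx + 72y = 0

Characteristic equation: 6r² - 42r + 72 = 0
Divide by 6: r² - 7r + 12 = 0
Roots: r = 3, 4 (distinct real)
General solution: y = C₁e^(3x) + C₂e^(4x)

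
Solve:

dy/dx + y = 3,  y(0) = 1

General solution: y = 3 + Ce^(-x)
Applying y(0) = 1: C = 1 - 3 = -2
Particular solution: y = 3 - 2e^(-x)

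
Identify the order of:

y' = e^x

The order is 1 (highest derivative is of order 1).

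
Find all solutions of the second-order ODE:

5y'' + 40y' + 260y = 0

Characteristic equation: 5r² + 40r + 260 = 0
Divide by 5: r² + 8r + 52 = 0
Roots: r = -4 ± 6i (complex conjugates)
General solution: y = e^(-4x)(C₁cos(6x) + C₂sin(6x))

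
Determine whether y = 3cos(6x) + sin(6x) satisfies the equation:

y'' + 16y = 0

Verification:
y'' = -108cos(6x) - 36sin(6x)
y'' + 16y ≠ 0 (frequency mismatch: got 36 instead of 16)

No, it is not a solution.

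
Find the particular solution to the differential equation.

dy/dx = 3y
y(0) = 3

General solution: y = Ce^(3x)
Applying IC y(0) = 3:
Particular solution: y = 3e^(3x)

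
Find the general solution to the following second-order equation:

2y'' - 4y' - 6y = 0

Characteristic equation: 2r² - 4r - 6 = 0
Divide by 2: r² - 2r - 3 = 0
Roots: r = 3, -1 (distinct real)
General solution: y = C₁e^(3x) + C₂e^(-x)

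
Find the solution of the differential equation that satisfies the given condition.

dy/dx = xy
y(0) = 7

General solution: y = Ce^(x²/2)
Applying IC y(0) = 7:
Particular solution: y = 7e^(x²/2)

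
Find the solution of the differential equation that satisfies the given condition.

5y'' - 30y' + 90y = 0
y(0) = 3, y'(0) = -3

General solution: y = e^(3x)(C₁cos(3x) + C₂sin(3x))
Complex roots r = 3 ± 3i
Applying ICs: C₁ = 3, C₂ = -4
Particular solution: y = e^(3x)(3cos(3x) - 4sin(3x))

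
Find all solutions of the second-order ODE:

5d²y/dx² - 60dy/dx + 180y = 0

Characteristic equation: 5r² - 60r + 180 = 0
Divide by 5: r² - 12r + 36 = 0
Factored: (r - 6)² = 0
Repeated root: r = 6
General solution: y = (C₁ + C₂x)e^(6x)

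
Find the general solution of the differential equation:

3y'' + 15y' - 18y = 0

Characteristic equation: 3r² + 15r - 18 = 0
Divide by 3: r² + 5r - 6 = 0
Roots: r = 1, -6 (distinct real)
General solution: y = C₁e^x + C₂e^(-6x)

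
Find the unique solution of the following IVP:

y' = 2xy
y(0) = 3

General solution: y = Ce^(x²)
Applying IC y(0) = 3:
Particular solution: y = 3e^(x²)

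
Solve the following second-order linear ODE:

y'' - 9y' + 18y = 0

Characteristic equation: r² - 9r + 18 = 0
Roots: r = 3, 6 (distinct real)
General solution: y = C₁e^(3x) + C₂e^(6x)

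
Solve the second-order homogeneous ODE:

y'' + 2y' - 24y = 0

Characteristic equation: r² + 2r - 24 = 0
Roots: r = 4, -6 (distinct real)
General solution: y = C₁e^(4x) + C₂e^(-6x)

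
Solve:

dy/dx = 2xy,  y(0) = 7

General solution: y = Ce^(x²)
Applying IC y(0) = 7:
Particular solution: y = 7e^(x²)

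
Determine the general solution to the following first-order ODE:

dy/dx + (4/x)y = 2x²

Using integrating factor method:

General solution: y = (2/7)x^3 + Cx^(-4)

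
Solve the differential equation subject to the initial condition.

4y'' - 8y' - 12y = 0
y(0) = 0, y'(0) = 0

General solution: y = C₁e^(3x) + C₂e^(-x)
Applying ICs: C₁ = 0, C₂ = 0
Particular solution: y = 0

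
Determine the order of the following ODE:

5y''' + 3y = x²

The order is 3 (highest derivative is of order 3).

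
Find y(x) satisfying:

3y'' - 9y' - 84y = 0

Characteristic equation: 3r² - 9r - 84 = 0
Divide by 3: r² - 3r - 28 = 0
Roots: r = 7, -4 (distinct real)
General solution: y = C₁e^(7x) + C₂e^(-4x)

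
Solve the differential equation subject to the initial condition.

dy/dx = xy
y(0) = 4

General solution: y = Ce^(x²/2)
Applying IC y(0) = 4:
Particular solution: y = 4e^(x²/2)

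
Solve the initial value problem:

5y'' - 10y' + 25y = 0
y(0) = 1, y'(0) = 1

General solution: y = e^x(C₁cos(2x) + C₂sin(2x))
Complex roots r = 1 ± 2i
Applying ICs: C₁ = 1, C₂ = 0
Particular solution: y = e^x(cos(2x))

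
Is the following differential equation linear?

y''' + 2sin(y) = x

No. Nonlinear (sin(y) is nonlinear in y)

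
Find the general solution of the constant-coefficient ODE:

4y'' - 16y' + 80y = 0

Characteristic equation: 4r² - 16r + 80 = 0
Divide by 4: r² - 4r + 20 = 0
Roots: r = 2 ± 4i (complex conjugates)
General solution: y = e^(2x)(C₁cos(4x) + C₂sin(4x))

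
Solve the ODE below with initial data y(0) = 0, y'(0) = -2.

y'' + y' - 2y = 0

General solution: y = C₁e^x + C₂e^(-2x)
Applying ICs: C₁ = -2/3, C₂ = 2/3
Particular solution: y = -(2/3)e^x + (2/3)e^(-2x)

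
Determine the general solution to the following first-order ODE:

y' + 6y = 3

Using integrating factor method:

General solution: y = 1/2 + Ce^(-6x)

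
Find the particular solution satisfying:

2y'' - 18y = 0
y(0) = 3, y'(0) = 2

General solution: y = C₁e^(3x) + C₂e^(-3x)
Applying ICs: C₁ = 11/6, C₂ = 7/6
Particular solution: y = (11/6)e^(3x) + (7/6)e^(-3x)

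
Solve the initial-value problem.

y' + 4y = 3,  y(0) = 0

General solution: y = 3/4 + Ce^(-4x)
Applying y(0) = 0: C = 0 - 3/4 = -3/4
Particular solution: y = 3/4 - (3/4)e^(-4x)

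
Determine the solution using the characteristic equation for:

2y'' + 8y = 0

Characteristic equation: 2r² + 8 = 0
Divide by 2: r² + 4 = 0
Roots: r = ±2i (complex conjugates)
General solution: y = C₁cos(2x) + C₂sin(2x)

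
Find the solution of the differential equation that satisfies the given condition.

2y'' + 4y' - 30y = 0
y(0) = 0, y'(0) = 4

General solution: y = C₁e^(3x) + C₂e^(-5x)
Applying ICs: C₁ = 1/2, C₂ = -1/2
Particular solution: y = (1/2)e^(3x) - (1/2)e^(-5x)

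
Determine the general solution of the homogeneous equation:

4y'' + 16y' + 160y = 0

Characteristic equation: 4r² + 16r + 160 = 0
Divide by 4: r² + 4r + 40 = 0
Roots: r = -2 ± 6i (complex conjugates)
General solution: y = e^(-2x)(C₁cos(6x) + C₂sin(6x))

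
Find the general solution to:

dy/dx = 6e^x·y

Separating variables and integrating:
ln|y| = 6e^x + C

General solution: y = Ce^(6e^x)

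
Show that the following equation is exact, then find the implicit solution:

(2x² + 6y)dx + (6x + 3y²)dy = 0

Verify exactness: ∂M/∂y = ∂N/∂x ✓
Find F(x,y) such that ∂F/∂x = M, ∂F/∂y = N
Solution: 2x³/3 + 6xy + y³ = C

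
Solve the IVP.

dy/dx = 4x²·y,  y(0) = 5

General solution: y = Ce^(4x³/3)
Applying IC y(0) = 5:
Particular solution: y = 5e^(4x³/3)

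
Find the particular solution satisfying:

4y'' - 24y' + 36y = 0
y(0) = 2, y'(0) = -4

General solution: y = (C₁ + C₂x)e^(3x)
Repeated root r = 3
Applying ICs: C₁ = 2, C₂ = -10
Particular solution: y = (2 - 10x)e^(3x)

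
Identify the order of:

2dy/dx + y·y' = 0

The order is 1 (highest derivative is of order 1).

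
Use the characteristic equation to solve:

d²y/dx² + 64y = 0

Characteristic equation: r² + 64 = 0
Roots: r = ±8i (complex conjugates)
General solution: y = C₁cos(8x) + C₂sin(8x)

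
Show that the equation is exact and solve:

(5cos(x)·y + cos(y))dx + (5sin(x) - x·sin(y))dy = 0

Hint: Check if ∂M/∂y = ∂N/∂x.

Verify exactness: ∂M/∂y = ∂N/∂x ✓
Find F(x,y) such that ∂F/∂x = M, ∂F/∂y = N
Solution: 5sin(x)·y + x·cos(y) = C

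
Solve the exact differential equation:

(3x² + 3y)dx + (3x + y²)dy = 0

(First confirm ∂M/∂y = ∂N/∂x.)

Verify exactness: ∂M/∂y = ∂N/∂x ✓
Find F(x,y) such that ∂F/∂x = M, ∂F/∂y = N
Solution: x³ + 3xy + y³/3 = C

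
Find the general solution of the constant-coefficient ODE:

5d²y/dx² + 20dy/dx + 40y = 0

Characteristic equation: 5r² + 20r + 40 = 0
Divide by 5: r² + 4r + 8 = 0
Roots: r = -2 ± 2i (complex conjugates)
General solution: y = e^(-2x)(C₁cos(2x) + C₂sin(2x))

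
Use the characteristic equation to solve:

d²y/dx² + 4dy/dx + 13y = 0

Characteristic equation: r² + 4r + 13 = 0
Roots: r = -2 ± 3i (complex conjugates)
General solution: y = e^(-2x)(C₁cos(3x) + C₂sin(3x))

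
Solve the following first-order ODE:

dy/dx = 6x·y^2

Separating variables and integrating:
-1/y = 3x^2 + C

General solution: y^-1 = -3x^2 + C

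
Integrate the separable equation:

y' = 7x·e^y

Separating variables and integrating:
-e^(-y) = 7x²/2 + C

General solution: y = -ln(C - 7x²/2)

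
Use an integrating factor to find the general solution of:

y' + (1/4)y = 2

Using integrating factor method:

General solution: y = 8 + Ce^(-x/4)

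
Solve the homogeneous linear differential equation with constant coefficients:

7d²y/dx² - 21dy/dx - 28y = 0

Characteristic equation: 7r² - 21r - 28 = 0
Divide by 7: r² - 3r - 4 = 0
Roots: r = 4, -1 (distinct real)
General solution: y = C₁e^(4x) + C₂e^(-x)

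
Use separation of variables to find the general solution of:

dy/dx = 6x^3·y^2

Separating variables and integrating:
-1/y = 3x^4/2 + C

General solution: y^-1 = (-3/2)x^4 + C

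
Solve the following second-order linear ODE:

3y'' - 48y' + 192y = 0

Characteristic equation: 3r² - 48r + 192 = 0
Divide by 3: r² - 16r + 64 = 0
Factored: (r - 8)² = 0
Repeated root: r = 8
General solution: y = (C₁ + C₂x)e^(8x)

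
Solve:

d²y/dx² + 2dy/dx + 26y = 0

Characteristic equation: r² + 2r + 26 = 0
Roots: r = -1 ± 5i (complex conjugates)
General solution: y = e^(-x)(C₁cos(5x) + C₂sin(5x))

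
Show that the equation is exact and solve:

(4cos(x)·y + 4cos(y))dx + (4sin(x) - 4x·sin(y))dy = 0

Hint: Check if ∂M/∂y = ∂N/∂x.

Verify exactness: ∂M/∂y = ∂N/∂x ✓
Find F(x,y) such that ∂F/∂x = M, ∂F/∂y = N
Solution: 4sin(x)·y + 4x·cos(y) = C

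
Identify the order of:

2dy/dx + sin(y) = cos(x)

The order is 1 (highest derivative is of order 1).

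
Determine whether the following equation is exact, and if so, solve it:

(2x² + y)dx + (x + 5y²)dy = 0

Verify exactness: ∂M/∂y = ∂N/∂x ✓
Find F(x,y) such that ∂F/∂x = M, ∂F/∂y = N
Solution: 2x³/3 + xy + 5y³/3 = C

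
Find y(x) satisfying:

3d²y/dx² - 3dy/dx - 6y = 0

Characteristic equation: 3r² - 3r - 6 = 0
Divide by 3: r² - r - 2 = 0
Roots: r = 2, -1 (distinct real)
General solution: y = C₁e^(2x) + C₂e^(-x)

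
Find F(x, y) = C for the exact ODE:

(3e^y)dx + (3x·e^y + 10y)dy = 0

Verify exactness: ∂M/∂y = ∂N/∂x ✓
Find F(x,y) such that ∂F/∂x = M, ∂F/∂y = N
Solution: 3x·e^y + 5y² = C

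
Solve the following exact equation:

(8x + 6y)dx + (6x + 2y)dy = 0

Verify exactness: ∂M/∂y = ∂N/∂x ✓
Find F(x,y) such that ∂F/∂x = M, ∂F/∂y = N
Solution: 4x² + 6xy + y² = C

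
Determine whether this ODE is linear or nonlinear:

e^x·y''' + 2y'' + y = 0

Linear (y and its derivatives appear to the first power only, no products of y terms)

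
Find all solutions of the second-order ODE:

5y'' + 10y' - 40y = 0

Characteristic equation: 5r² + 10r - 40 = 0
Divide by 5: r² + 2r - 8 = 0
Roots: r = 2, -4 (distinct real)
General solution: y = C₁e^(2x) + C₂e^(-4x)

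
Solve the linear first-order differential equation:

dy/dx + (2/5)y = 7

Using integrating factor method:

General solution: y = 35/2 + Ce^(-2x/5)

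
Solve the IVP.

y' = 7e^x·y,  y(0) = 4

General solution: y = Ce^(7e^x)
Applying IC y(0) = 4:
Particular solution: y = 4e^(7(e^x - 1))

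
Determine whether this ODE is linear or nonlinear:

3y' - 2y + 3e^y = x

Nonlinear (e^y is nonlinear in y)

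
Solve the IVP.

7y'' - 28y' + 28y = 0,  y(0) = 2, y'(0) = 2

General solution: y = (C₁ + C₂x)e^(2x)
Repeated root r = 2
Applying ICs: C₁ = 2, C₂ = -2
Particular solution: y = (2 - 2x)e^(2x)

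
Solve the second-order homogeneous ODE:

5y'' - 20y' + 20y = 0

Characteristic equation: 5r² - 20r + 20 = 0
Divide by 5: r² - 4r + 4 = 0
Factored: (r - 2)² = 0
Repeated root: r = 2
General solution: y = (C₁ + C₂x)e^(2x)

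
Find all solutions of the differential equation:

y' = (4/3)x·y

Separating variables and integrating:
ln|y| = 2x^2/3 + C

General solution: y = Ce^(2x^2/3)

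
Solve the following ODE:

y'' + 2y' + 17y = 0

Characteristic equation: r² + 2r + 17 = 0
Roots: r = -1 ± 4i (complex conjugates)
General solution: y = e^(-x)(C₁cos(4x) + C₂sin(4x))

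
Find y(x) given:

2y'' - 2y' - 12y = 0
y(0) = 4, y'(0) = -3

General solution: y = C₁e^(3x) + C₂e^(-2x)
Applying ICs: C₁ = 1, C₂ = 3
Particular solution: y = e^(3x) + 3e^(-2x)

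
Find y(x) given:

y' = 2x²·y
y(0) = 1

General solution: y = Ce^(2x³/3)
Applying IC y(0) = 1:
Particular solution: y = e^(2x³/3)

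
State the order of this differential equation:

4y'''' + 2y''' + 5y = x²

The order is 4 (highest derivative is of order 4).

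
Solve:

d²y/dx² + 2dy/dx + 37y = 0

Characteristic equation: r² + 2r + 37 = 0
Roots: r = -1 ± 6i (complex conjugates)
General solution: y = e^(-x)(C₁cos(6x) + C₂sin(6x))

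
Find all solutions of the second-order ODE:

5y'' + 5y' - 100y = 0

Characteristic equation: 5r² + 5r - 100 = 0
Divide by 5: r² + r - 20 = 0
Roots: r = 4, -5 (distinct real)
General solution: y = C₁e^(4x) + C₂e^(-5x)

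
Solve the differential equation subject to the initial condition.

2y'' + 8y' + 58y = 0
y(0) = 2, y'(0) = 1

General solution: y = e^(-2x)(C₁cos(5x) + C₂sin(5x))
Complex roots r = -2 ± 5i
Applying ICs: C₁ = 2, C₂ = 1
Particular solution: y = e^(-2x)(2cos(5x) + sin(5x))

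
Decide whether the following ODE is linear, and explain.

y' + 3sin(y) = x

Nonlinear (sin(y) is nonlinear in y)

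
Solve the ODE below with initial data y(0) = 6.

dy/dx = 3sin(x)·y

General solution: y = Ce^(-3cos(x))
Applying IC y(0) = 6:
Particular solution: y = 6e^(3(1-cos(x)))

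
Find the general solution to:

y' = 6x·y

Separating variables and integrating:
ln|y| = 3x^2 + C

General solution: y = Ce^(3x^2)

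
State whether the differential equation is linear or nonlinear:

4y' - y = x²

Linear (y and its derivatives appear to the first power only, no products of y terms)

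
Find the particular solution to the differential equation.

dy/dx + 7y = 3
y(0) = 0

General solution: y = 3/7 + Ce^(-7x)
Applying y(0) = 0: C = 0 - 3/7 = -3/7
Particular solution: y = 3/7 - (3/7)e^(-7x)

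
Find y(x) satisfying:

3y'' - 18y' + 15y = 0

Characteristic equation: 3r² - 18r + 15 = 0
Divide by 3: r² - 6r + 5 = 0
Roots: r = 5, 1 (distinct real)
General solution: y = C₁e^(5x) + C₂e^x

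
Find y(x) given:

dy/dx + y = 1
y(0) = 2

General solution: y = 1 + Ce^(-x)
Applying y(0) = 2: C = 2 - 1 = 1
Particular solution: y = 1 + e^(-x)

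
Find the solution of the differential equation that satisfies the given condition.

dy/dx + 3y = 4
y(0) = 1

General solution: y = 4/3 + Ce^(-3x)
Applying y(0) = 1: C = 1 - 4/3 = -1/3
Particular solution: y = 4/3 - (1/3)e^(-3x)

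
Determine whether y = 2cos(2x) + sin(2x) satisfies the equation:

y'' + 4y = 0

Verification:
y'' = -8cos(2x) - 4sin(2x)
y'' + 4y = 0 ✓

Yes, it is a solution.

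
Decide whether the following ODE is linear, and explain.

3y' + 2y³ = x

Nonlinear (y³ term)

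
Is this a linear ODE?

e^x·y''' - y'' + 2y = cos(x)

Yes. Linear (y and its derivatives appear to the first power only, no products of y terms)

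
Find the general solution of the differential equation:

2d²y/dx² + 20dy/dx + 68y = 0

Characteristic equation: 2r² + 20r + 68 = 0
Divide by 2: r² + 10r + 34 = 0
Roots: r = -5 ± 3i (complex conjugates)
General solution: y = e^(-5x)(C₁cos(3x) + C₂sin(3x))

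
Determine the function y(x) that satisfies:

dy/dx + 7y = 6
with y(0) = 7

General solution: y = 6/7 + Ce^(-7x)
Applying y(0) = 7: C = 7 - 6/7 = 43/7
Particular solution: y = 6/7 + (43/7)e^(-7x)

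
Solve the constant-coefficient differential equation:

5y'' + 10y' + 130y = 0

Characteristic equation: 5r² + 10r + 130 = 0
Divide by 5: r² + 2r + 26 = 0
Roots: r = -1 ± 5i (complex conjugates)
General solution: y = e^(-x)(C₁cos(5x) + C₂sin(5x))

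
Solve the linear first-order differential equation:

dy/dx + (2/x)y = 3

Using integrating factor method:

General solution: y = x + Cx^(-2)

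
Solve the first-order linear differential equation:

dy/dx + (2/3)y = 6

Using integrating factor method:

General solution: y = 9 + Ce^(-2x/3)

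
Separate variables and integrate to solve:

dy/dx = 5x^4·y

Separating variables and integrating:
ln|y| = x^5 + C

General solution: y = Ce^(x^5)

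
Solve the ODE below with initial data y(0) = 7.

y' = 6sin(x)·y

General solution: y = Ce^(-6cos(x))
Applying IC y(0) = 7:
Particular solution: y = 7e^(6(1-cos(x)))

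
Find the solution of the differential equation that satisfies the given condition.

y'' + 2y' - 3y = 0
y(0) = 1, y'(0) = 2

General solution: y = C₁e^x + C₂e^(-3x)
Applying ICs: C₁ = 5/4, C₂ = -1/4
Particular solution: y = (5/4)e^x - (1/4)e^(-3x)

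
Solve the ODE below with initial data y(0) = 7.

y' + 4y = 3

General solution: y = 3/4 + Ce^(-4x)
Applying y(0) = 7: C = 7 - 3/4 = 25/4
Particular solution: y = 3/4 + (25/4)e^(-4x)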